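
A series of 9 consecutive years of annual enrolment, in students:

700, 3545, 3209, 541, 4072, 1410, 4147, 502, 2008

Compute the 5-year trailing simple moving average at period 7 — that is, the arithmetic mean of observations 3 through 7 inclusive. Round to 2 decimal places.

2675.80

Sum of periods 3–7: 3209 + 541 + 4072 + 1410 + 4147 = 13379
Divide by 5: 13379 / 5 = 2675.80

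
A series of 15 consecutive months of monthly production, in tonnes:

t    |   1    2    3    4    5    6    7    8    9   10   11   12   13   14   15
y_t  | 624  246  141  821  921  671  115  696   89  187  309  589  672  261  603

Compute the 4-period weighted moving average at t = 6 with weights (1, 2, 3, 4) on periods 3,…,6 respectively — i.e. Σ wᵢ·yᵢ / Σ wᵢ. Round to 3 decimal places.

723.000

Weighted sum: 1·141 + 2·821 + 3·921 + 4·671 = 141 + 1642 + 2763 + 2684 = 7230
Weight total: 1 + 2 + 3 + 4 = 10
WMA = 7230 / 10 = 723.000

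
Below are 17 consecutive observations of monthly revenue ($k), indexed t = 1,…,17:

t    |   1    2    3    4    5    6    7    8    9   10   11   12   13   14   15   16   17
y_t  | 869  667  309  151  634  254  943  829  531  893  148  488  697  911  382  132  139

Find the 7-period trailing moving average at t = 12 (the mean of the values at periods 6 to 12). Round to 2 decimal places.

Sum of periods 6–12: 254 + 943 + 829 + 531 + 893 + 148 + 488 = 4086
Divide by 7: 4086 / 7 = 583.71

583.71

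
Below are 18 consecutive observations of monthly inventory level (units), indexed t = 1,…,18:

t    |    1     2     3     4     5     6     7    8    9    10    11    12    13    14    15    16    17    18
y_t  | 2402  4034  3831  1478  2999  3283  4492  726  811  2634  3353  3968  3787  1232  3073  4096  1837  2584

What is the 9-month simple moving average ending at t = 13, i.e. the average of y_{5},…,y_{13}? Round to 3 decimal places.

Sum of periods 5–13: 2999 + 3283 + 4492 + 726 + 811 + 2634 + 3353 + 3968 + 3787 = 26053
Divide by 9: 26053 / 9 = 2894.778

2894.778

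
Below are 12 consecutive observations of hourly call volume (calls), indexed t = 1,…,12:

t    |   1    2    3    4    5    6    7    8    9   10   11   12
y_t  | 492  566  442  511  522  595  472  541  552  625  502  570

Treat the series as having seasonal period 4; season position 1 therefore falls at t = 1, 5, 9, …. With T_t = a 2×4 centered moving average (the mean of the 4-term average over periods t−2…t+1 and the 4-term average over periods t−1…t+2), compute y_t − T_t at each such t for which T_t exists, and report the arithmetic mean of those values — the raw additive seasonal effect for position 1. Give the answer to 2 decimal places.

0.75

Season position 1 occurs at t = 5, 9 (where T_t is defined).
t=5: T_5 = 521.2500; y_5 − T_5 = 522 − 521.2500 = 0.7500
t=9: T_9 = 551.2500; y_9 − T_9 = 552 − 551.2500 = 0.7500
Mean deviation: (0.7500 + 0.7500) / 2 = 0.75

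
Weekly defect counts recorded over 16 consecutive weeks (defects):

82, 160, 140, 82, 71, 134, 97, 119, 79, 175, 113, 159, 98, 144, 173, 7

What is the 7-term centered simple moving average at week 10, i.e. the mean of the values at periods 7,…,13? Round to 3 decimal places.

Sum of periods 7–13: 97 + 119 + 79 + 175 + 113 + 159 + 98 = 840
Divide by 7: 840 / 7 = 120.000

120.000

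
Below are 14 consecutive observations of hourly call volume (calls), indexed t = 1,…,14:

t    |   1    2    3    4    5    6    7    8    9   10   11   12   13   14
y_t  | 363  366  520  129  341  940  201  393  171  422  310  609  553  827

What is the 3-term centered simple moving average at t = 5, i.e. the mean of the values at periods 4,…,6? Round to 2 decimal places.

470.00

Sum of periods 4–6: 129 + 341 + 940 = 1410
Divide by 3: 1410 / 3 = 470.00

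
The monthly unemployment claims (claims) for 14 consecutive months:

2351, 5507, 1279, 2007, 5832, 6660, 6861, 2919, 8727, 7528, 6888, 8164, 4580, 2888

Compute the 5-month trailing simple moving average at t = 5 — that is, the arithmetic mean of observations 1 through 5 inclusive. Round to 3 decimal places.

Sum of periods 1–5: 2351 + 5507 + 1279 + 2007 + 5832 = 16976
Divide by 5: 16976 / 5 = 3395.200

3395.200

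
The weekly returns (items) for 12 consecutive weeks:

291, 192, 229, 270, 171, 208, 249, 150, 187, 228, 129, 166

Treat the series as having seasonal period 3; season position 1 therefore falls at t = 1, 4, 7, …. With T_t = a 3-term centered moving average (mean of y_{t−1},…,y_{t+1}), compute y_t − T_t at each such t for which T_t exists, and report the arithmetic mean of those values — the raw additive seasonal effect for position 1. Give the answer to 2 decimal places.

46.67

Season position 1 occurs at t = 4, 7, 10 (where T_t is defined).
t=4: T_4 = 223.3333; y_4 − T_4 = 270 − 223.3333 = 46.6667
t=7: T_7 = 202.3333; y_7 − T_7 = 249 − 202.3333 = 46.6667
t=10: T_10 = 181.3333; y_10 − T_10 = 228 − 181.3333 = 46.6667
Mean deviation: (46.6667 + 46.6667 + 46.6667) / 3 = 46.67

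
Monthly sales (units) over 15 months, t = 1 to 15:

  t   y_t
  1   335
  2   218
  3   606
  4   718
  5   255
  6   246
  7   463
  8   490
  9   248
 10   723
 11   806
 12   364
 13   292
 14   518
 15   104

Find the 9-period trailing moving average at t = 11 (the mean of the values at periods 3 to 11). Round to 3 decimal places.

506.111

Sum of periods 3–11: 606 + 718 + 255 + 246 + 463 + 490 + 248 + 723 + 806 = 4555
Divide by 9: 4555 / 9 = 506.111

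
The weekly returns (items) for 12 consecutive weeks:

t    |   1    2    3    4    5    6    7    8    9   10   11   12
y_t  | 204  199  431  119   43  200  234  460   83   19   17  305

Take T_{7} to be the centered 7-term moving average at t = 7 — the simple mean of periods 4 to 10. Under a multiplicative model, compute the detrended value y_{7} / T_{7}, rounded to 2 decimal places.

Trend T_7 = (119 + 43 + 200 + 234 + 460 + 83 + 19) / 7 = 1158/7 = 165.4286
Ratio to trend: 234 / 165.4286 = 1.41

1.41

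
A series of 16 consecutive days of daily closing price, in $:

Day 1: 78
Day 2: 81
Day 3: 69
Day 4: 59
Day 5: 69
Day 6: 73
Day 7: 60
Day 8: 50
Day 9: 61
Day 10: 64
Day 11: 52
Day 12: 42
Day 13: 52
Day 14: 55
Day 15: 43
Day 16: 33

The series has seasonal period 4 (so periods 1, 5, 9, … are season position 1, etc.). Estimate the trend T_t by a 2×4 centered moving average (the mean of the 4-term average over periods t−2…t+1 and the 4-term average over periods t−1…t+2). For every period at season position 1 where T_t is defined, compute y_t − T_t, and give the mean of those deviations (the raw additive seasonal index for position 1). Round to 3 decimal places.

Season position 1 occurs at t = 5, 9, 13 (where T_t is defined).
t=5: T_5 = 66.37500; y_5 − T_5 = 69 − 66.37500 = 2.62500
t=9: T_9 = 57.75000; y_9 − T_9 = 61 − 57.75000 = 3.25000
t=13: T_13 = 49.12500; y_13 − T_13 = 52 − 49.12500 = 2.87500
Mean deviation: (2.62500 + 3.25000 + 2.87500) / 3 = 2.917

2.917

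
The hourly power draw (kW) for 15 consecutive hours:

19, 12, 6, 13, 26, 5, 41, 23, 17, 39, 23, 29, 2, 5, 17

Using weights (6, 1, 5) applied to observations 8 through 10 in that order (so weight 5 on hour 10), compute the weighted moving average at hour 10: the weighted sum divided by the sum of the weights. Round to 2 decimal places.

Weighted sum: 6·23 + 1·17 + 5·39 = 138 + 17 + 195 = 350
Weight total: 6 + 1 + 5 = 12
WMA = 350 / 12 = 29.17

29.17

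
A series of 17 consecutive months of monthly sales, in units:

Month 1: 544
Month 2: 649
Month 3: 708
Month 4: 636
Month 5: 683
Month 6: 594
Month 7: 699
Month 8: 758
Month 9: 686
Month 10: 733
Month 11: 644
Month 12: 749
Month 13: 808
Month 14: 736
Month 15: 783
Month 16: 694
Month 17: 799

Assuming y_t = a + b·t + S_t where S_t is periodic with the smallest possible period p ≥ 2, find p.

First differences y_{t+1} − y_t: 105, 59, -72, 47, -89, 105, 59, -72, 47, -89, 105, 59, …
The difference pattern repeats every 5 terms and not for any smaller step, so p = 5.

5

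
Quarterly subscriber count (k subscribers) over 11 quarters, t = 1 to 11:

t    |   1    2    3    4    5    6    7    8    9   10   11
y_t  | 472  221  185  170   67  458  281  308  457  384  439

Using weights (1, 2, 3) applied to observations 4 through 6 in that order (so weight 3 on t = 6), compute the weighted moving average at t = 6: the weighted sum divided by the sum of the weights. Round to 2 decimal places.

279.67

Weighted sum: 1·170 + 2·67 + 3·458 = 170 + 134 + 1374 = 1678
Weight total: 1 + 2 + 3 = 6
WMA = 1678 / 6 = 279.67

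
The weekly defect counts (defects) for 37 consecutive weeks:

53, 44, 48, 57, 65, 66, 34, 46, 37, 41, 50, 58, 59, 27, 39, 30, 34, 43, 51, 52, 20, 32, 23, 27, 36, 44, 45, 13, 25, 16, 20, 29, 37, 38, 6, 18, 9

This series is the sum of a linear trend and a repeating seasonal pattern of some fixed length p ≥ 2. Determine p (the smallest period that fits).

7

First differences y_{t+1} − y_t: -9, 4, 9, 8, 1, -32, 12, -9, 4, 9, 8, 1, -32, 12, -9, 4, …
The difference pattern repeats every 7 terms and not for any smaller step, so p = 7.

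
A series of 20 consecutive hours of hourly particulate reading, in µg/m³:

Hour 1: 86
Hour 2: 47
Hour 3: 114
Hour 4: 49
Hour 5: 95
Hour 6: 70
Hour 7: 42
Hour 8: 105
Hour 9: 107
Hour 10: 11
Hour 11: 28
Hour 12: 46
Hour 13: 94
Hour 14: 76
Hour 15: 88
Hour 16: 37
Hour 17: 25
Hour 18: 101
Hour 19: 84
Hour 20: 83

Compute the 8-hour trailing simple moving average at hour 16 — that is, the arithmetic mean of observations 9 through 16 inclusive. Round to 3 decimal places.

60.875

Sum of periods 9–16: 107 + 11 + 28 + 46 + 94 + 76 + 88 + 37 = 487
Divide by 8: 487 / 8 = 60.875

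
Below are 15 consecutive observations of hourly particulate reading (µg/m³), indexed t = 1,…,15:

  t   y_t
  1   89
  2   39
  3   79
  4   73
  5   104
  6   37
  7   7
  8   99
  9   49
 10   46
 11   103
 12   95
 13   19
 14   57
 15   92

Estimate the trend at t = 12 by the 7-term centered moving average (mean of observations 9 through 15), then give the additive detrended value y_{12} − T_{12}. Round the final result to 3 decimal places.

29.143

Trend T_12 = (49 + 46 + 103 + 95 + 19 + 57 + 92) / 7 = 461/7 = 65.85714
Detrended value: 95 − 65.85714 = 29.143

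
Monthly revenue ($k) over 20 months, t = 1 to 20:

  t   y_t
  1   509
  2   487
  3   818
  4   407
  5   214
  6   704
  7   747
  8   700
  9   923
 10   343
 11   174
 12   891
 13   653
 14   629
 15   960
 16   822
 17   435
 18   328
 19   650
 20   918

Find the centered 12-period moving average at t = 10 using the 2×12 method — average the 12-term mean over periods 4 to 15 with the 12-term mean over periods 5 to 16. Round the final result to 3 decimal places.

Sum over 4–15: 407 + 214 + 704 + 747 + 700 + 923 + 343 + 174 + 891 + 653 + 629 + 960 = 7345
Sum over 5–16: 214 + 704 + 747 + 700 + 923 + 343 + 174 + 891 + 653 + 629 + 960 + 822 = 7760
CMA at t=10 = (7345 + 7760) / (2·12) = 15105 / 24 = 629.375

629.375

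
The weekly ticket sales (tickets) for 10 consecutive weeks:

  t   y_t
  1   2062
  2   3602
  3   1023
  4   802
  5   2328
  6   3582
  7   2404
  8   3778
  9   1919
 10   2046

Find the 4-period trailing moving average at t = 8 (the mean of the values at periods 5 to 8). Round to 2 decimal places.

Sum of periods 5–8: 2328 + 3582 + 2404 + 3778 = 12092
Divide by 4: 12092 / 4 = 3023.00

3023.00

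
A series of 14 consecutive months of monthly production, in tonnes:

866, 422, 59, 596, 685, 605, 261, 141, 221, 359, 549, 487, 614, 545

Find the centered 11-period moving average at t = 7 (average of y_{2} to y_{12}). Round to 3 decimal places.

Sum of periods 2–12: 422 + 59 + 596 + 685 + 605 + 261 + 141 + 221 + 359 + 549 + 487 = 4385
Divide by 11: 4385 / 11 = 398.636

398.636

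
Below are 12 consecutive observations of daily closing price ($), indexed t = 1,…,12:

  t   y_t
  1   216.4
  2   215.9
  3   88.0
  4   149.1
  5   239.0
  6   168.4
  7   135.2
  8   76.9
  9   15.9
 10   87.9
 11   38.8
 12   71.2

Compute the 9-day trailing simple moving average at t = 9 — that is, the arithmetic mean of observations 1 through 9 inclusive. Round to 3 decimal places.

Sum of periods 1–9: 216.4 + 215.9 + 88.0 + 149.1 + 239.0 + 168.4 + 135.2 + 76.9 + 15.9 = 1304.8
Divide by 9: 1304.8 / 9 = 144.978

144.978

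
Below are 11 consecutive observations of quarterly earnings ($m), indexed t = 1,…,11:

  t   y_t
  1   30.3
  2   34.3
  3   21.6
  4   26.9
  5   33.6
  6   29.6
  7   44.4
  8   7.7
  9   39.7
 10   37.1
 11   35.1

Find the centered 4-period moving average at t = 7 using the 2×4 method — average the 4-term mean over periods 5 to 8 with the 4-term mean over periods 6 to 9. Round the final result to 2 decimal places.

Sum over 5–8: 33.6 + 29.6 + 44.4 + 7.7 = 115.3
Sum over 6–9: 29.6 + 44.4 + 7.7 + 39.7 = 121.4
CMA at t=7 = (115.3 + 121.4) / (2·4) = 236.7 / 8 = 29.59

29.59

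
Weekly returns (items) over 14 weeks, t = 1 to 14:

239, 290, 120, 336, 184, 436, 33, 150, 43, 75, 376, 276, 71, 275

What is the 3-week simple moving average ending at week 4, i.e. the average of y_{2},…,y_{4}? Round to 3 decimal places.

Sum of periods 2–4: 290 + 120 + 336 = 746
Divide by 3: 746 / 3 = 248.667

248.667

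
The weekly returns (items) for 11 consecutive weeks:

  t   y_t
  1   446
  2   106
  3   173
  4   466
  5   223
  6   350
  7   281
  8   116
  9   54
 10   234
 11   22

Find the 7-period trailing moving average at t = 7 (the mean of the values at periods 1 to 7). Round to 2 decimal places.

292.14

Sum of periods 1–7: 446 + 106 + 173 + 466 + 223 + 350 + 281 = 2045
Divide by 7: 2045 / 7 = 292.14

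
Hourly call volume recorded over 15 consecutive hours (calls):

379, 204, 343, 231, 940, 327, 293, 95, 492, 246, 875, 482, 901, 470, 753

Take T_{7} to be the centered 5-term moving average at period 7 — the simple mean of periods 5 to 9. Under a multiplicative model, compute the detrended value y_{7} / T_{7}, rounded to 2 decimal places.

Trend T_7 = (940 + 327 + 293 + 95 + 492) / 5 = 2147/5 = 429.4000
Ratio to trend: 293 / 429.4000 = 0.68

0.68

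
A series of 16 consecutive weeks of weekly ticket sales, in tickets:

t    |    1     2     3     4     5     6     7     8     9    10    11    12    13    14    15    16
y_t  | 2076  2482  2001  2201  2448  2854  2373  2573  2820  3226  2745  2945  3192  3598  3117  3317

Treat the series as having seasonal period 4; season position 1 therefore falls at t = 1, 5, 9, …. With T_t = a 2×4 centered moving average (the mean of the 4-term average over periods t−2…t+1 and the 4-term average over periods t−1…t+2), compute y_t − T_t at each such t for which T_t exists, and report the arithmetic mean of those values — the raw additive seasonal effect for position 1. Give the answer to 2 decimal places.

25.50

Season position 1 occurs at t = 5, 9, 13 (where T_t is defined).
t=5: T_5 = 2422.5000; y_5 − T_5 = 2448 − 2422.5000 = 25.5000
t=9: T_9 = 2794.5000; y_9 − T_9 = 2820 − 2794.5000 = 25.5000
t=13: T_13 = 3166.5000; y_13 − T_13 = 3192 − 3166.5000 = 25.5000
Mean deviation: (25.5000 + 25.5000 + 25.5000) / 3 = 25.50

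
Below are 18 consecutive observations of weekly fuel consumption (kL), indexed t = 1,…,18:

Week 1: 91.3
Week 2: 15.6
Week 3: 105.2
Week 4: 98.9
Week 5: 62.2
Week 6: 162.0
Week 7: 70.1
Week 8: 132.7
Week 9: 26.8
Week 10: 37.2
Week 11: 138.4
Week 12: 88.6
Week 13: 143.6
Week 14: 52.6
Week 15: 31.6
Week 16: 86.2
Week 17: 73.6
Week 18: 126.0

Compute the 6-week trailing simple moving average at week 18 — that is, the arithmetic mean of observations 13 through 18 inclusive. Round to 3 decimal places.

85.600

Sum of periods 13–18: 143.6 + 52.6 + 31.6 + 86.2 + 73.6 + 126.0 = 513.6
Divide by 6: 513.6 / 6 = 85.600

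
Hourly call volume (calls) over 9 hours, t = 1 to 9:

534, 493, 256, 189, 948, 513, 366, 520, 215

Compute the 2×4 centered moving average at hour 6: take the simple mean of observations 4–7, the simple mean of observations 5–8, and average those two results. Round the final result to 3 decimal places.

Sum over 4–7: 189 + 948 + 513 + 366 = 2016
Sum over 5–8: 948 + 513 + 366 + 520 = 2347
CMA at t=6 = (2016 + 2347) / (2·4) = 4363 / 8 = 545.375

545.375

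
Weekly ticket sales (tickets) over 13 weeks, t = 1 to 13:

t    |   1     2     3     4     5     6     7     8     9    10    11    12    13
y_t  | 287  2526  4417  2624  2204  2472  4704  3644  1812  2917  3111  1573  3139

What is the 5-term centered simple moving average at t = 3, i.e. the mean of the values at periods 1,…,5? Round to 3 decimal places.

2411.600

Sum of periods 1–5: 287 + 2526 + 4417 + 2624 + 2204 = 12058
Divide by 5: 12058 / 5 = 2411.600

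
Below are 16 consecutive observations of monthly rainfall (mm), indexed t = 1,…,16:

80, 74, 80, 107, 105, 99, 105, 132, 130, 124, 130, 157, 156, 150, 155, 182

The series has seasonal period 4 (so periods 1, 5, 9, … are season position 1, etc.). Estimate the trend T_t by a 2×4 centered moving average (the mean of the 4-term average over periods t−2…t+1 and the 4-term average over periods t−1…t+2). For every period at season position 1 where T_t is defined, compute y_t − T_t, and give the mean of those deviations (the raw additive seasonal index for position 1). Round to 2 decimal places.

4.29

Season position 1 occurs at t = 5, 9, 13 (where T_t is defined).
t=5: T_5 = 100.8750; y_5 − T_5 = 105 − 100.8750 = 4.1250
t=9: T_9 = 125.8750; y_9 − T_9 = 130 − 125.8750 = 4.1250
t=13: T_13 = 151.3750; y_13 − T_13 = 156 − 151.3750 = 4.6250
Mean deviation: (4.1250 + 4.1250 + 4.6250) / 3 = 4.29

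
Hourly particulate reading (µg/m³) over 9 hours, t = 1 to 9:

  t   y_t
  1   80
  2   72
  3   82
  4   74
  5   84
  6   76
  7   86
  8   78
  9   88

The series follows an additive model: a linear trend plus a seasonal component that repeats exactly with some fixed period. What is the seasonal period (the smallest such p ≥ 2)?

First differences y_{t+1} − y_t: -8, 10, -8, 10, -8, 10, …
The difference pattern repeats every 2 terms and not for any smaller step, so p = 2.

2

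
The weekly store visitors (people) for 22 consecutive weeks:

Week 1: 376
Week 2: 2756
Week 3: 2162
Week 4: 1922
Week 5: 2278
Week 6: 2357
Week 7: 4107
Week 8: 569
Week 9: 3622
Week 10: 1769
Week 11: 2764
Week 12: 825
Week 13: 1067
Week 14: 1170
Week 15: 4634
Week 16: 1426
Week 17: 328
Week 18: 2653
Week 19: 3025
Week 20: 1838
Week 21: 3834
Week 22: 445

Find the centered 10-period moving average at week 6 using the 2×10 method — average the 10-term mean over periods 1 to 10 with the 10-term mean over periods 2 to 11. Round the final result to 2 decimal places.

2311.20

Sum over 1–10: 376 + 2756 + 2162 + 1922 + 2278 + 2357 + 4107 + 569 + 3622 + 1769 = 21918
Sum over 2–11: 2756 + 2162 + 1922 + 2278 + 2357 + 4107 + 569 + 3622 + 1769 + 2764 = 24306
CMA at t=6 = (21918 + 24306) / (2·10) = 46224 / 20 = 2311.20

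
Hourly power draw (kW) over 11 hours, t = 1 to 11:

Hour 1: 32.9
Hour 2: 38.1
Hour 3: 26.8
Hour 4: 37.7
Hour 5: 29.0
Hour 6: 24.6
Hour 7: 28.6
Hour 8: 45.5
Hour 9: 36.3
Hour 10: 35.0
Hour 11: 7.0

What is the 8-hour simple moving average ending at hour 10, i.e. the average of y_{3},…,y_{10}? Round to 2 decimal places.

32.94

Sum of periods 3–10: 26.8 + 37.7 + 29.0 + 24.6 + 28.6 + 45.5 + 36.3 + 35.0 = 263.5
Divide by 8: 263.5 / 8 = 32.94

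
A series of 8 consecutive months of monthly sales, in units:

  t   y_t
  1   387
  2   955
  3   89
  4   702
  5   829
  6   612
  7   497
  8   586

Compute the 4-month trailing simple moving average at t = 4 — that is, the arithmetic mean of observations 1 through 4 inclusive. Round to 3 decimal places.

533.250

Sum of periods 1–4: 387 + 955 + 89 + 702 = 2133
Divide by 4: 2133 / 4 = 533.250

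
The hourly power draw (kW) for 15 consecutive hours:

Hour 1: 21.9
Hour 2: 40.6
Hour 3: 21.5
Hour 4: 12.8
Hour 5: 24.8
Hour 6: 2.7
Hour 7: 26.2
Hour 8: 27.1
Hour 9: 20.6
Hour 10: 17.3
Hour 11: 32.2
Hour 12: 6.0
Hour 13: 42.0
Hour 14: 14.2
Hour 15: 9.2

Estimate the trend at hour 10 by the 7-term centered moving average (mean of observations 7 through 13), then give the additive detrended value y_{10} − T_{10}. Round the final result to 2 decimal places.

Trend T_10 = (26.2 + 27.1 + 20.6 + 17.3 + 32.2 + 6.0 + 42.0) / 7 = 171.4/7 = 24.4857
Detrended value: 17.3 − 24.4857 = -7.19

-7.19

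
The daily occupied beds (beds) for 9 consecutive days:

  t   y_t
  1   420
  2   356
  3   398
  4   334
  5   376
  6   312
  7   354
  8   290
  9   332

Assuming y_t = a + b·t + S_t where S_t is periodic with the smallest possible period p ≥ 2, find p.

2

First differences y_{t+1} − y_t: -64, 42, -64, 42, -64, 42, …
The difference pattern repeats every 2 terms and not for any smaller step, so p = 2.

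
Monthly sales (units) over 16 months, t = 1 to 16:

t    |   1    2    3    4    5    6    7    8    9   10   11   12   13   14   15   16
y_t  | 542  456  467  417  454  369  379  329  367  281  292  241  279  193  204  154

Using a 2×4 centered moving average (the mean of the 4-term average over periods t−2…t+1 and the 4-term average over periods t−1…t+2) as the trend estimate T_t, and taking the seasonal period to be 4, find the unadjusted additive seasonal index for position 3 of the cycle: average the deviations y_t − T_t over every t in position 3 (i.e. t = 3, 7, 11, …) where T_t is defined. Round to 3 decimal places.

Season position 3 occurs at t = 3, 7, 11 (where T_t is defined).
t=3: T_3 = 459.50000; y_3 − T_3 = 467 − 459.50000 = 7.50000
t=7: T_7 = 371.87500; y_7 − T_7 = 379 − 371.87500 = 7.12500
t=11: T_11 = 284.25000; y_11 − T_11 = 292 − 284.25000 = 7.75000
Mean deviation: (7.50000 + 7.12500 + 7.75000) / 3 = 7.458

7.458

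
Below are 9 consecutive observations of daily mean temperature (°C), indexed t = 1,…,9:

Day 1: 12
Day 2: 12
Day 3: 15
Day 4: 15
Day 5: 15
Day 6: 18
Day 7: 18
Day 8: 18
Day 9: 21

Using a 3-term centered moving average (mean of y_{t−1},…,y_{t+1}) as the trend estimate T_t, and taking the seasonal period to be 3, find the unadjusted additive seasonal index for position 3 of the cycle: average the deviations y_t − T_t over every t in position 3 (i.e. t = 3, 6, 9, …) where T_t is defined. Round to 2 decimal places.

1.00

Season position 3 occurs at t = 3, 6 (where T_t is defined).
t=3: T_3 = 14.0000; y_3 − T_3 = 15 − 14.0000 = 1.0000
t=6: T_6 = 17.0000; y_6 − T_6 = 18 − 17.0000 = 1.0000
Mean deviation: (1.0000 + 1.0000) / 2 = 1.00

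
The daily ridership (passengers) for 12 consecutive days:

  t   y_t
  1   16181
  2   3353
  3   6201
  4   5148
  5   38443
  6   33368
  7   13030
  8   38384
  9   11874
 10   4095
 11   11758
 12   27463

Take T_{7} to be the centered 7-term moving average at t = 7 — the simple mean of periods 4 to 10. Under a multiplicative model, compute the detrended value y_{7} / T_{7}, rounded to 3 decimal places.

Trend T_7 = (5148 + 38443 + 33368 + 13030 + 38384 + 11874 + 4095) / 7 = 144342/7 = 20620.28571
Ratio to trend: 13030 / 20620.28571 = 0.632

0.632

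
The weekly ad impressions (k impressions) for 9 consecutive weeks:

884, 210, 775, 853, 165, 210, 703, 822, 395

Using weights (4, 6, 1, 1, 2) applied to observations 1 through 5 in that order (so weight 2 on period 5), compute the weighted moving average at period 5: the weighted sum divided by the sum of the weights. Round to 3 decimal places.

Weighted sum: 4·884 + 6·210 + 1·775 + 1·853 + 2·165 = 3536 + 1260 + 775 + 853 + 330 = 6754
Weight total: 4 + 6 + 1 + 1 + 2 = 14
WMA = 6754 / 14 = 482.429

482.429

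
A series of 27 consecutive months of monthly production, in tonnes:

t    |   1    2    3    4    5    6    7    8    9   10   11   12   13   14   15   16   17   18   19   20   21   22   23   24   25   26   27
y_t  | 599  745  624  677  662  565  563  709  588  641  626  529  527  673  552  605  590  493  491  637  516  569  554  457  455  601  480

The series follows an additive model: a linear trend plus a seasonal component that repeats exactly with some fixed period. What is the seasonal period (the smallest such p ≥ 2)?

6

First differences y_{t+1} − y_t: 146, -121, 53, -15, -97, -2, 146, -121, 53, -15, -97, -2, 146, -121, …
The difference pattern repeats every 6 terms and not for any smaller step, so p = 6.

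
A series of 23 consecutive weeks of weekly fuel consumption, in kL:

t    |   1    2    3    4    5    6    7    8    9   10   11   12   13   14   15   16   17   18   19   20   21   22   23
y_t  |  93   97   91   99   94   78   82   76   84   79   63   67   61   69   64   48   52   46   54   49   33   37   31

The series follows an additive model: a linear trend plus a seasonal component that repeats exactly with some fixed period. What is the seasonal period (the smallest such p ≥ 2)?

First differences y_{t+1} − y_t: 4, -6, 8, -5, -16, 4, -6, 8, -5, -16, 4, -6, …
The difference pattern repeats every 5 terms and not for any smaller step, so p = 5.

5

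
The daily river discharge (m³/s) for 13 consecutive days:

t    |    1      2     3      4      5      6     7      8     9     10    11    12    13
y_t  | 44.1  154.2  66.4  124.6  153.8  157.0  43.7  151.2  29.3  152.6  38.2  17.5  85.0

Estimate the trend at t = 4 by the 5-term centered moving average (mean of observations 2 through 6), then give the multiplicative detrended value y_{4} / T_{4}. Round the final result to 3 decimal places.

0.950

Trend T_4 = (154.2 + 66.4 + 124.6 + 153.8 + 157.0) / 5 = 656.0/5 = 131.20000
Ratio to trend: 124.6 / 131.20000 = 0.950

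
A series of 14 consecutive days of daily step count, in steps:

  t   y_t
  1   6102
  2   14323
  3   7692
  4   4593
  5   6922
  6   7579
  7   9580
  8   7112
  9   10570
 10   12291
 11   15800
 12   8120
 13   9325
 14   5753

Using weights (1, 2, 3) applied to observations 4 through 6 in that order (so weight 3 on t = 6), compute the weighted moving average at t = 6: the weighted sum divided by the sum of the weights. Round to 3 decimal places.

Weighted sum: 1·4593 + 2·6922 + 3·7579 = 4593 + 13844 + 22737 = 41174
Weight total: 1 + 2 + 3 = 6
WMA = 41174 / 6 = 6862.333

6862.333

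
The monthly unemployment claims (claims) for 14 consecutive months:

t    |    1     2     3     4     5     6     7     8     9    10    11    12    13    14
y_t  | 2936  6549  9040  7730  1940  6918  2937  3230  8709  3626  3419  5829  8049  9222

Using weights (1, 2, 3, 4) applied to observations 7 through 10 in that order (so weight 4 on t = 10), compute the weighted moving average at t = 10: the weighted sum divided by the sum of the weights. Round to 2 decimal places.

Weighted sum: 1·2937 + 2·3230 + 3·8709 + 4·3626 = 2937 + 6460 + 26127 + 14504 = 50028
Weight total: 1 + 2 + 3 + 4 = 10
WMA = 50028 / 10 = 5002.80

5002.80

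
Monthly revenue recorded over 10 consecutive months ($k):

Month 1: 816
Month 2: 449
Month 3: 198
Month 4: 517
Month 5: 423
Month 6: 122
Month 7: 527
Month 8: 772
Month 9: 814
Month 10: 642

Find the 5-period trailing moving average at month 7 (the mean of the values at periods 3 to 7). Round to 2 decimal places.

Sum of periods 3–7: 198 + 517 + 423 + 122 + 527 = 1787
Divide by 5: 1787 / 5 = 357.40

357.40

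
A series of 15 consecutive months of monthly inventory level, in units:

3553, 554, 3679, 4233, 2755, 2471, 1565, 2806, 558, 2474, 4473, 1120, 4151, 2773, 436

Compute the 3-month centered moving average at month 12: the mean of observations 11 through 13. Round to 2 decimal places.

3248.00

Sum of periods 11–13: 4473 + 1120 + 4151 = 9744
Divide by 3: 9744 / 3 = 3248.00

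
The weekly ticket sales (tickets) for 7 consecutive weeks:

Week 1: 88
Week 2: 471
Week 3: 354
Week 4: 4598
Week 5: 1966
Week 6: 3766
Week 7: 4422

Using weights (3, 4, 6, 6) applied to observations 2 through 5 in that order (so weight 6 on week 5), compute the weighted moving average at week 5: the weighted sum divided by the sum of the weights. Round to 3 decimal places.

2221.737

Weighted sum: 3·471 + 4·354 + 6·4598 + 6·1966 = 1413 + 1416 + 27588 + 11796 = 42213
Weight total: 3 + 4 + 6 + 6 = 19
WMA = 42213 / 19 = 2221.737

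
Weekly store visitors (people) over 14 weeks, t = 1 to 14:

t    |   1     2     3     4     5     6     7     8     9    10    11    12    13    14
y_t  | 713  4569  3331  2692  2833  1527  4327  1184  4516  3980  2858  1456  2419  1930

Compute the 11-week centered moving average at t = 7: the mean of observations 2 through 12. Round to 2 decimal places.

Sum of periods 2–12: 4569 + 3331 + 2692 + 2833 + 1527 + 4327 + 1184 + 4516 + 3980 + 2858 + 1456 = 33273
Divide by 11: 33273 / 11 = 3024.82

3024.82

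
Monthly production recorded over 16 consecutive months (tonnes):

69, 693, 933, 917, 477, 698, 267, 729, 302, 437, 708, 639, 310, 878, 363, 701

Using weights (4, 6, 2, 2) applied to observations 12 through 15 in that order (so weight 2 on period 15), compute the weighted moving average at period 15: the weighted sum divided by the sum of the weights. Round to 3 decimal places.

492.714

Weighted sum: 4·639 + 6·310 + 2·878 + 2·363 = 2556 + 1860 + 1756 + 726 = 6898
Weight total: 4 + 6 + 2 + 2 = 14
WMA = 6898 / 14 = 492.714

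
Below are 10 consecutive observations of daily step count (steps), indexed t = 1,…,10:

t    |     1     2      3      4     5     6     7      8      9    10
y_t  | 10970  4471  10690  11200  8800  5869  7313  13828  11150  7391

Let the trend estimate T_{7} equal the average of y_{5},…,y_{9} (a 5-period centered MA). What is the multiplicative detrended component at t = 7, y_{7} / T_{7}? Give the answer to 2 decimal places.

Trend T_7 = (8800 + 5869 + 7313 + 13828 + 11150) / 5 = 46960/5 = 9392.0000
Ratio to trend: 7313 / 9392.0000 = 0.78

0.78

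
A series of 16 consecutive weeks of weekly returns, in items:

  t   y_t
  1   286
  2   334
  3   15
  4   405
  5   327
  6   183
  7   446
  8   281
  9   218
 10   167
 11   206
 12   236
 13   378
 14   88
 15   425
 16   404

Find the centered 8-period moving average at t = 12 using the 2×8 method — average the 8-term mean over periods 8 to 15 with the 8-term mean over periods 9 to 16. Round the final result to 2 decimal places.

257.56

Sum over 8–15: 281 + 218 + 167 + 206 + 236 + 378 + 88 + 425 = 1999
Sum over 9–16: 218 + 167 + 206 + 236 + 378 + 88 + 425 + 404 = 2122
CMA at t=12 = (1999 + 2122) / (2·8) = 4121 / 16 = 257.56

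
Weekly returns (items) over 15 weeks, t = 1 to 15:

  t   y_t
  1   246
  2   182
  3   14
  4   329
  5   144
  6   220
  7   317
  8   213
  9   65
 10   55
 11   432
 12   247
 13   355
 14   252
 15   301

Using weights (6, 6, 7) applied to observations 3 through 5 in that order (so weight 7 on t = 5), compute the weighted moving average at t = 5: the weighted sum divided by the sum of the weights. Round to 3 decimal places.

161.368

Weighted sum: 6·14 + 6·329 + 7·144 = 84 + 1974 + 1008 = 3066
Weight total: 6 + 6 + 7 = 19
WMA = 3066 / 19 = 161.368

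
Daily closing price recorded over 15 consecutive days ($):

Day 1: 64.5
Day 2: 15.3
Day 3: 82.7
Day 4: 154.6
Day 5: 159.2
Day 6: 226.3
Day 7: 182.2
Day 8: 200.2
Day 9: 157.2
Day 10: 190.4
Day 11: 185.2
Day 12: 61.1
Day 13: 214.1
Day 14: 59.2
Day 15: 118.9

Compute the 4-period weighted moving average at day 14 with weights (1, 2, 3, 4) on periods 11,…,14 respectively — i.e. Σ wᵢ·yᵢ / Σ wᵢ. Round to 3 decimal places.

118.650

Weighted sum: 1·185.2 + 2·61.1 + 3·214.1 + 4·59.2 = 185.2 + 122.2 + 642.3 + 236.8 = 1186.5
Weight total: 1 + 2 + 3 + 4 = 10
WMA = 1186.5 / 10 = 118.650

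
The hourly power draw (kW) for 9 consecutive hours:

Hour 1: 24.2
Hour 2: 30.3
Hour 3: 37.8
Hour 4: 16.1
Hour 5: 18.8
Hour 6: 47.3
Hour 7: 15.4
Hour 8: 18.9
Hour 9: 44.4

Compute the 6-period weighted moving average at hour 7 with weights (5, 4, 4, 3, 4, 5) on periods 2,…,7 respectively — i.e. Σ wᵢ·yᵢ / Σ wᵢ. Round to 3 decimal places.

27.588

Weighted sum: 5·30.3 + 4·37.8 + 4·16.1 + 3·18.8 + 4·47.3 + 5·15.4 = 151.5 + 151.2 + 64.4 + 56.4 + 189.2 + 77.0 = 689.7
Weight total: 5 + 4 + 4 + 3 + 4 + 5 = 25
WMA = 689.7 / 25 = 27.588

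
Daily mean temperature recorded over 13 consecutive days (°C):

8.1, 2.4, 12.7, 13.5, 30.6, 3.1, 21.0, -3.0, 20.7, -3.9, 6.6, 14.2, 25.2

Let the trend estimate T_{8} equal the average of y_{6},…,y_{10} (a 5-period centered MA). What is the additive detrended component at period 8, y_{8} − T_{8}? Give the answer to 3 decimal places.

Trend T_8 = (3.1 + 21.0 + (-3.0) + 20.7 + (-3.9)) / 5 = 37.9/5 = 7.58000
Detrended value: -3.0 − 7.58000 = -10.580

-10.580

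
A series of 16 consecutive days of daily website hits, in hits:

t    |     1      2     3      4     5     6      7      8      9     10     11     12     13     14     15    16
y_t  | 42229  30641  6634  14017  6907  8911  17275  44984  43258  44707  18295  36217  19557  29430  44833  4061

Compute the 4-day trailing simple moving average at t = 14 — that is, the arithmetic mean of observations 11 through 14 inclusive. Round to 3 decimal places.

Sum of periods 11–14: 18295 + 36217 + 19557 + 29430 = 103499
Divide by 4: 103499 / 4 = 25874.750

25874.750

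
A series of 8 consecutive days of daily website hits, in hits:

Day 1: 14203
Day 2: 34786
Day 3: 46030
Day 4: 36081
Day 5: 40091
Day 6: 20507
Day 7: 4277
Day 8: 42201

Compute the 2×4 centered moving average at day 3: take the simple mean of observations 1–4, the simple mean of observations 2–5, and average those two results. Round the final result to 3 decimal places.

36011.000

Sum over 1–4: 14203 + 34786 + 46030 + 36081 = 131100
Sum over 2–5: 34786 + 46030 + 36081 + 40091 = 156988
CMA at t=3 = (131100 + 156988) / (2·4) = 288088 / 8 = 36011.000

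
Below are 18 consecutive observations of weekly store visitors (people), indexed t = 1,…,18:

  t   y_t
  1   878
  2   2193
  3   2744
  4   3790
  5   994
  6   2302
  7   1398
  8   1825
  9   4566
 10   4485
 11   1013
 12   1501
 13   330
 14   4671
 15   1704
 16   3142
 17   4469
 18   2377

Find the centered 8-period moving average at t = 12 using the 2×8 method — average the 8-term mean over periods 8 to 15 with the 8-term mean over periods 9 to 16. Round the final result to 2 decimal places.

2594.19

Sum over 8–15: 1825 + 4566 + 4485 + 1013 + 1501 + 330 + 4671 + 1704 = 20095
Sum over 9–16: 4566 + 4485 + 1013 + 1501 + 330 + 4671 + 1704 + 3142 = 21412
CMA at t=12 = (20095 + 21412) / (2·8) = 41507 / 16 = 2594.19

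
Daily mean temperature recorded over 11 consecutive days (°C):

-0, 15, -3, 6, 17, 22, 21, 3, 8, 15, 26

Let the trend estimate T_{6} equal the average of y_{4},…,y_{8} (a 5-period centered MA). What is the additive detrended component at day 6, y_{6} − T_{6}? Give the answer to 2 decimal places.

8.20

Trend T_6 = (6 + 17 + 22 + 21 + 3) / 5 = 69/5 = 13.8000
Detrended value: 22 − 13.8000 = 8.20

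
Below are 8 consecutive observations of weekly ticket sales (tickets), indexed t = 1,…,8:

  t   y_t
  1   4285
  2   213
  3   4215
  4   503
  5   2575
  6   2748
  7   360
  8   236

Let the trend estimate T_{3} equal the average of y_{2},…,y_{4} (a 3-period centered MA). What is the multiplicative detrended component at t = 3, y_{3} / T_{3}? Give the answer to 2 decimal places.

2.56

Trend T_3 = (213 + 4215 + 503) / 3 = 4931/3 = 1643.6667
Ratio to trend: 4215 / 1643.6667 = 2.56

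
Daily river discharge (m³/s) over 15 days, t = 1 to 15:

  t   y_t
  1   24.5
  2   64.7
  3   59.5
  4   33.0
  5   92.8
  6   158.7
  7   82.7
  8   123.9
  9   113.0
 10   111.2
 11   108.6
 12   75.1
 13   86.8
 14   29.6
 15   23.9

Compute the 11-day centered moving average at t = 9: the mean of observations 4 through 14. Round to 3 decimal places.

92.309

Sum of periods 4–14: 33.0 + 92.8 + 158.7 + 82.7 + 123.9 + 113.0 + 111.2 + 108.6 + 75.1 + 86.8 + 29.6 = 1015.4
Divide by 11: 1015.4 / 11 = 92.309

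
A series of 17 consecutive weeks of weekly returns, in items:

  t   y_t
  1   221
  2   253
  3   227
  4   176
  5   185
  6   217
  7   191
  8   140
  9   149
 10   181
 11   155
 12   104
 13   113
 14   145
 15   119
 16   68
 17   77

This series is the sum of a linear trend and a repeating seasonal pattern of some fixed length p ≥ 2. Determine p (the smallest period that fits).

First differences y_{t+1} − y_t: 32, -26, -51, 9, 32, -26, -51, 9, 32, -26, …
The difference pattern repeats every 4 terms and not for any smaller step, so p = 4.

4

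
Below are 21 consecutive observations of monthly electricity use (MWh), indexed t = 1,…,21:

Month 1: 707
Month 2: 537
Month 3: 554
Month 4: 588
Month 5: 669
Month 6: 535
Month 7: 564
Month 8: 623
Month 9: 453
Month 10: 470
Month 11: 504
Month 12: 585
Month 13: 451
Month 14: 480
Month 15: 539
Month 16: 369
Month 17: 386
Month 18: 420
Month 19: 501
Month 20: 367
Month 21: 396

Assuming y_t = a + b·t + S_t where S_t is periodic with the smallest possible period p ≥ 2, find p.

7

First differences y_{t+1} − y_t: -170, 17, 34, 81, -134, 29, 59, -170, 17, 34, 81, -134, 29, 59, -170, 17, …
The difference pattern repeats every 7 terms and not for any smaller step, so p = 7.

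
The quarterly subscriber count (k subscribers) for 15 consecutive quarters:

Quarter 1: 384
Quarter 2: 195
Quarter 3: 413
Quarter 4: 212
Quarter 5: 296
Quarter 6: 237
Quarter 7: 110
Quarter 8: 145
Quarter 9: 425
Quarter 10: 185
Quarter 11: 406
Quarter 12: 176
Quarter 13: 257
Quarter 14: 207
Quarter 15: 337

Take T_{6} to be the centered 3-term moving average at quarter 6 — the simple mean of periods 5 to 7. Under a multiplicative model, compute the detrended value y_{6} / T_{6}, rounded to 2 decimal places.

1.11

Trend T_6 = (296 + 237 + 110) / 3 = 643/3 = 214.3333
Ratio to trend: 237 / 214.3333 = 1.11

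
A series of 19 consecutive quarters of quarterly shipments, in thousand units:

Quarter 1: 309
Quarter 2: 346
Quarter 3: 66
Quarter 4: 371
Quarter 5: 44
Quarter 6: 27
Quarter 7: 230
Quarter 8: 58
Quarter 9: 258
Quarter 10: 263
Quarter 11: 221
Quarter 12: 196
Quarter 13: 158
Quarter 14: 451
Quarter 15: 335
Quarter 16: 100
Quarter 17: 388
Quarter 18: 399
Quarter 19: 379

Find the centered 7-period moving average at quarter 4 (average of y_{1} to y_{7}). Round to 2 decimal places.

199.00

Sum of periods 1–7: 309 + 346 + 66 + 371 + 44 + 27 + 230 = 1393
Divide by 7: 1393 / 7 = 199.00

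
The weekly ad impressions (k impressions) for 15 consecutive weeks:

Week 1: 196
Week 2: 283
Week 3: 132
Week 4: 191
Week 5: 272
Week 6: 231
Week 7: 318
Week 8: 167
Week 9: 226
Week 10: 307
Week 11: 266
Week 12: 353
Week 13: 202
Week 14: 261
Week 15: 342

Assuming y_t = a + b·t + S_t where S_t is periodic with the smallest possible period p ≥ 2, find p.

5

First differences y_{t+1} − y_t: 87, -151, 59, 81, -41, 87, -151, 59, 81, -41, 87, -151, …
The difference pattern repeats every 5 terms and not for any smaller step, so p = 5.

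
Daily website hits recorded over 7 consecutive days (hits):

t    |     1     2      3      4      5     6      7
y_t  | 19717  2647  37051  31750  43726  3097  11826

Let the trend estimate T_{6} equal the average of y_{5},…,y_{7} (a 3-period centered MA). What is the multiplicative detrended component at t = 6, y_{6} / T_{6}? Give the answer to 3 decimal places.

Trend T_6 = (43726 + 3097 + 11826) / 3 = 58649/3 = 19549.66667
Ratio to trend: 3097 / 19549.66667 = 0.158

0.158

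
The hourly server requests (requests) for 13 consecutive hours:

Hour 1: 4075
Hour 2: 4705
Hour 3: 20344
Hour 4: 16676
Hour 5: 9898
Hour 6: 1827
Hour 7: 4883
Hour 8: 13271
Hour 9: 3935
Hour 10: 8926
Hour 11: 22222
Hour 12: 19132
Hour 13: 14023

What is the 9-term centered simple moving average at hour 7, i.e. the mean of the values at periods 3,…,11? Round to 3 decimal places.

11331.333

Sum of periods 3–11: 20344 + 16676 + 9898 + 1827 + 4883 + 13271 + 3935 + 8926 + 22222 = 101982
Divide by 9: 101982 / 9 = 11331.333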